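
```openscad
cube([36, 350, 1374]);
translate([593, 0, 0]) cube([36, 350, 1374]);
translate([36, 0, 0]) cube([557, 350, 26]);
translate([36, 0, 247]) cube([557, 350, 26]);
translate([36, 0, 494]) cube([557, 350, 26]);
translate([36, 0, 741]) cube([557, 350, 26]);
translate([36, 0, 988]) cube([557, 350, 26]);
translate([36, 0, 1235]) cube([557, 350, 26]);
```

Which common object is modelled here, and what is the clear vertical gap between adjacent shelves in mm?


A bookshelf. The clear shelf gap is 221 mm.

Two tall side panels with 6 horizontal boards between them — a bookshelf. The first two shelf undersides are at z = 0 and z = 247; with shelf thickness 26, the clear gap is 247 − 0 − 26 = 221 mm.


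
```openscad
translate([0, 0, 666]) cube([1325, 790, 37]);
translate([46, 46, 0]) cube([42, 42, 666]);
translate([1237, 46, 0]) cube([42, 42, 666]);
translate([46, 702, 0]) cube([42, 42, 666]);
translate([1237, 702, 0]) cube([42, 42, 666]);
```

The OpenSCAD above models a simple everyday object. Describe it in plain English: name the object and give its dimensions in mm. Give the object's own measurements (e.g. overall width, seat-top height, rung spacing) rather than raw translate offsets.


A rectangular dining table. The top is 1325×790×37 mm with its upper surface at z = 703 mm. It stands on four 42×42 mm square legs, each inset 46 mm from the nearest pair of top edges, running from the floor to the underside of the top.


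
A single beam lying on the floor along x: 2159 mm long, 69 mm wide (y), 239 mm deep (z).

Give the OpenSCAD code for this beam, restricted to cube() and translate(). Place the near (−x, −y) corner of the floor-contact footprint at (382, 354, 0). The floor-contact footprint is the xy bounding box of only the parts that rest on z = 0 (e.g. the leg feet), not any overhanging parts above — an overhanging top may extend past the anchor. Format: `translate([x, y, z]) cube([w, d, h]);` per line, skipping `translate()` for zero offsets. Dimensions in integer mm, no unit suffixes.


translate([382, 354, 0]) cube([2159, 69, 239]);


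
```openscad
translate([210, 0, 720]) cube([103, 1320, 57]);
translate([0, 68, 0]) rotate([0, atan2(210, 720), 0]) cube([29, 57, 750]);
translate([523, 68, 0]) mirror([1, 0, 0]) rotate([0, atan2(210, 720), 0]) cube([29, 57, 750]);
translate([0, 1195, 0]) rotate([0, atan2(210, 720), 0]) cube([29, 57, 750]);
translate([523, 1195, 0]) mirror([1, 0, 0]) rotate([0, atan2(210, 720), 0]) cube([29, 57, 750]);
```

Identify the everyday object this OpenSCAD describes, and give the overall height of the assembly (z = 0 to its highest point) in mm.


A sawhorse. The overall height is 777 mm.

A beam across two mirrored pairs of raked legs — a sawhorse. The beam's underside is at z = 720 (matching the legs' vertical rise in atan2(210, 720)) and the beam is 57 mm tall, so its top is at 720 + 57 = 777 mm. The raked legs top out at the beam's underside, so that is the highest point.


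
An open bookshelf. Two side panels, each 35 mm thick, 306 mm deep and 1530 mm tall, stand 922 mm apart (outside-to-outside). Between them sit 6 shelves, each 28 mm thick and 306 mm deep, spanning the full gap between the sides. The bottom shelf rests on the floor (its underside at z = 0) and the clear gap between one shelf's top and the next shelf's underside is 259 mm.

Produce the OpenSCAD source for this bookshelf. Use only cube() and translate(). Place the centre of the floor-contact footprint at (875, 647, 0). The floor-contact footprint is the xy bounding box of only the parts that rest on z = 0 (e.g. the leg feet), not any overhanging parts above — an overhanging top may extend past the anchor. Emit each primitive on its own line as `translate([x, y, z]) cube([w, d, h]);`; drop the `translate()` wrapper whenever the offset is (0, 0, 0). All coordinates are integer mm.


translate([414, 494, 0]) cube([35, 306, 1530]);
translate([1301, 494, 0]) cube([35, 306, 1530]);
translate([449, 494, 0]) cube([852, 306, 28]);
translate([449, 494, 287]) cube([852, 306, 28]);
translate([449, 494, 574]) cube([852, 306, 28]);
translate([449, 494, 861]) cube([852, 306, 28]);
translate([449, 494, 1148]) cube([852, 306, 28]);
translate([449, 494, 1435]) cube([852, 306, 28]);


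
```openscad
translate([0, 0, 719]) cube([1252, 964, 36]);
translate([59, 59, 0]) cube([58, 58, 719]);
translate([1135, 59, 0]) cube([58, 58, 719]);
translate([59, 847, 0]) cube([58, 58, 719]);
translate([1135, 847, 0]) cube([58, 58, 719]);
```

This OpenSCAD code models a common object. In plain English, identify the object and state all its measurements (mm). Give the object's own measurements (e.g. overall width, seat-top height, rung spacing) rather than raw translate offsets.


A table: top 1252 mm (x) × 964 mm (y), 36 mm thick, upper face at z = 755 mm, on four 58×58 mm square legs, each inset 59 mm from the nearest pair of top edges from z = 0 to the bottom of the top.


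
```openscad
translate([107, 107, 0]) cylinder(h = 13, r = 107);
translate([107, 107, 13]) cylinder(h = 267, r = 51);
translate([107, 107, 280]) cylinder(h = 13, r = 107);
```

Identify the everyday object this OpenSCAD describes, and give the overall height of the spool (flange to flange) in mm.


A spool. The overall height is 293 mm.

Three coaxial cylinders, large–small–large — a spool. Two 13 mm flanges and a 267 mm core give 13 + 267 + 13 = 293 mm.


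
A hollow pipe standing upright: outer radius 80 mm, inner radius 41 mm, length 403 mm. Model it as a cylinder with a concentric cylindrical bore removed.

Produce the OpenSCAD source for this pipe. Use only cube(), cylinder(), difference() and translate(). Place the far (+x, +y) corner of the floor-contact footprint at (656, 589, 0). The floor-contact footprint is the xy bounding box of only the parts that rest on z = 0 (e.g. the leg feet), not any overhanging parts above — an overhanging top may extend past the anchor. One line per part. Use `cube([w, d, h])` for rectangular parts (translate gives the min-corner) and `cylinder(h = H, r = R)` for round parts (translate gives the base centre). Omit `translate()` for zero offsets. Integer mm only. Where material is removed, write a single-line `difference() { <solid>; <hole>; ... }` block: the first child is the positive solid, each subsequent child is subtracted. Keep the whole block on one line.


difference() { translate([576, 509, 0]) cylinder(h = 403, r = 80); translate([576, 509, 0]) cylinder(h = 403, r = 41); }


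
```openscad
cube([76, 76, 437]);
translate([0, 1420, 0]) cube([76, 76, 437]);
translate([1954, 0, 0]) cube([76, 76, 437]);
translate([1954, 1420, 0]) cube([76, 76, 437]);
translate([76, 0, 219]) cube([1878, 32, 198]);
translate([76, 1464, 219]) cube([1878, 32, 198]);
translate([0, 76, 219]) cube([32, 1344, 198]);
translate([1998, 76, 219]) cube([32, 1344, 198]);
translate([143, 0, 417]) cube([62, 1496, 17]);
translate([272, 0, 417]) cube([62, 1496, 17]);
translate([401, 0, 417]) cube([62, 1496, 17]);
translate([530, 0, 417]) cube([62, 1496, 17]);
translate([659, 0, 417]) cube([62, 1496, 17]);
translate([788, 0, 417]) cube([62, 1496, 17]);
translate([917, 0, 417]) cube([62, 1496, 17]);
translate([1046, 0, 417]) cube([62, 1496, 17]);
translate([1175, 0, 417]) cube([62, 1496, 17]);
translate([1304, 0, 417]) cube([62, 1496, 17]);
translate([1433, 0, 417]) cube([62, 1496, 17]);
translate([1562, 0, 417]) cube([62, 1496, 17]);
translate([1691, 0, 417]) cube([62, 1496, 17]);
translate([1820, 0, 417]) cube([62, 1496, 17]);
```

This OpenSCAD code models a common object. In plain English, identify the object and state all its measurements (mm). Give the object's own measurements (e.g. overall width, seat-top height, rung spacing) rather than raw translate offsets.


A bed frame 2030 mm long (x) by 1496 mm wide (y). Four 76×76 mm corner posts, 437 mm tall, at the corners of the footprint. Four rails of 32 mm thickness and 198 mm height run between adjacent posts with their undersides at z = 219 mm, their outer faces flush with the outside of the frame (the two x-running rails run between the posts' inner faces; the two y-running rails run between the posts' inner faces). 14 slats, each 62 mm wide (x) and 17 mm thick, lie across the top of the two x-running rails, running the full 1496 mm width of the frame in y; along x they sit between the end posts with a 67 mm gap after the −x posts and between neighbouring slats, leaving 72 mm before the +x posts.


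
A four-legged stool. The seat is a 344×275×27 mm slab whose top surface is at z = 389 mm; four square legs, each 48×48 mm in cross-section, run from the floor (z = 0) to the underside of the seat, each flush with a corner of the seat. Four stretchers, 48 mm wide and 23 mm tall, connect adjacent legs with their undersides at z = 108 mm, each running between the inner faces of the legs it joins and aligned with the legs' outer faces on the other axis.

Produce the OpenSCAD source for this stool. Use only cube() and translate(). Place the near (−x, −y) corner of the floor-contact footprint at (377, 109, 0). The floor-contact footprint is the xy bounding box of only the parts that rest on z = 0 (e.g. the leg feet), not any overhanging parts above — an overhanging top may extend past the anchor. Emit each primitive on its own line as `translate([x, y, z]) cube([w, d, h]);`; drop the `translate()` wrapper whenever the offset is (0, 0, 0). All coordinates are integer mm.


// leg_h = 389 - 27 = 362
// stretcher span = 344 - 2*48 = 248
translate([377, 109, 362]) cube([344, 275, 27]);
translate([377, 109, 0]) cube([48, 48, 362]);
translate([673, 109, 0]) cube([48, 48, 362]);
translate([377, 336, 0]) cube([48, 48, 362]);
translate([673, 336, 0]) cube([48, 48, 362]);
translate([425, 109, 108]) cube([248, 48, 23]);
translate([425, 336, 108]) cube([248, 48, 23]);
translate([377, 157, 108]) cube([48, 179, 23]);
translate([673, 157, 108]) cube([48, 179, 23]);


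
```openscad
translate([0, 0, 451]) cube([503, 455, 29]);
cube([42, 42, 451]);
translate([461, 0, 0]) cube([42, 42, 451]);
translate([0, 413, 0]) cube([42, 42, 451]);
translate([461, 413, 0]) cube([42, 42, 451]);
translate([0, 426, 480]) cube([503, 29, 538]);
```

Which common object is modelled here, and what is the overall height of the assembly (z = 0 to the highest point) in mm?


A chair. The overall height is 1018 mm.

A slab on four corner posts with a tall panel at the back — a chair. The seat slab sits at z = 451 with thickness 29, and the 538 mm backrest starts at the seat top, so the overall height is 451 + 29 + 538 = 1018 mm.


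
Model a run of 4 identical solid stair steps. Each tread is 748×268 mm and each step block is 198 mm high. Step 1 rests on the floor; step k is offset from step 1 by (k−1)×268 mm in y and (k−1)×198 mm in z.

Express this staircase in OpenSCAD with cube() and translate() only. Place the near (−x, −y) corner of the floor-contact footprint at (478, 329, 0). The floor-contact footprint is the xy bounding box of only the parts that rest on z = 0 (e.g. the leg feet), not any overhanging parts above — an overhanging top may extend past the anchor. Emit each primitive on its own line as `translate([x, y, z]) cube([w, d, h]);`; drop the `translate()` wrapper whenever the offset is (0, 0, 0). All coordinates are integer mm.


translate([478, 329, 0]) cube([748, 268, 198]);
translate([478, 597, 198]) cube([748, 268, 198]);
translate([478, 865, 396]) cube([748, 268, 198]);
translate([478, 1133, 594]) cube([748, 268, 198]);


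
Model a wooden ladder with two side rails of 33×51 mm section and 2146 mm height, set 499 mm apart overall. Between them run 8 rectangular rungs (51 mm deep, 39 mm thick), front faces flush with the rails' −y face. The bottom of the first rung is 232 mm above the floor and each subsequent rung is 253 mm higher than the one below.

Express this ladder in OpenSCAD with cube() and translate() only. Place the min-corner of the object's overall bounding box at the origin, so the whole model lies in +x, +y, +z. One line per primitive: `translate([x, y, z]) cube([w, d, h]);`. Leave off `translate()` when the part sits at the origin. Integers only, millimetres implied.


// rung span = 499 - 2*33 = 433
// rung[k] z = 232 + k*253
cube([33, 51, 2146]);
translate([466, 0, 0]) cube([33, 51, 2146]);
translate([33, 0, 232]) cube([433, 51, 39]);
translate([33, 0, 485]) cube([433, 51, 39]);
translate([33, 0, 738]) cube([433, 51, 39]);
translate([33, 0, 991]) cube([433, 51, 39]);
translate([33, 0, 1244]) cube([433, 51, 39]);
translate([33, 0, 1497]) cube([433, 51, 39]);
translate([33, 0, 1750]) cube([433, 51, 39]);
translate([33, 0, 2003]) cube([433, 51, 39]);


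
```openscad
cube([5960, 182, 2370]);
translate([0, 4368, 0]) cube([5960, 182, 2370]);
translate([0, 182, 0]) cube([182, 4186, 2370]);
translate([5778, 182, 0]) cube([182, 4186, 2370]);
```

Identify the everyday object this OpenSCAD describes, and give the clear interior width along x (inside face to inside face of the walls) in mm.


A house (or room) frame. The interior width is 5596 mm.

Four 2370 mm walls enclosing a rectangle with no floor or roof — a room or house frame. Outside width is 5960 mm and wall thickness is 182 mm, so the interior width is 5960 − 2 × 182 = 5596 mm.


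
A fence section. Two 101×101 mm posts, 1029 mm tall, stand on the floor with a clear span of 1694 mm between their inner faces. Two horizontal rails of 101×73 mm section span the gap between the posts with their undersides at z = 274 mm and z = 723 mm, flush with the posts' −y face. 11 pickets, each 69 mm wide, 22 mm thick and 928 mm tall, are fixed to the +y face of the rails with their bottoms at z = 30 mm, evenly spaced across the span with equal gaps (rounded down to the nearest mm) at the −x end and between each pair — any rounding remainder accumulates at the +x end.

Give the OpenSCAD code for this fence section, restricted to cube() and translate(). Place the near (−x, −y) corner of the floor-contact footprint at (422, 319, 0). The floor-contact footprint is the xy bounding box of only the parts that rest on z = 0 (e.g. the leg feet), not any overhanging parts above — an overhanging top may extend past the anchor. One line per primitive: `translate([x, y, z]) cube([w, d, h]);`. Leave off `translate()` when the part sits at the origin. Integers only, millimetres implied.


translate([422, 319, 0]) cube([101, 101, 1029]);
translate([2217, 319, 0]) cube([101, 101, 1029]);
translate([523, 319, 274]) cube([1694, 101, 73]);
translate([523, 319, 723]) cube([1694, 101, 73]);
translate([600, 420, 30]) cube([69, 22, 928]);
translate([746, 420, 30]) cube([69, 22, 928]);
translate([892, 420, 30]) cube([69, 22, 928]);
translate([1038, 420, 30]) cube([69, 22, 928]);
translate([1184, 420, 30]) cube([69, 22, 928]);
translate([1330, 420, 30]) cube([69, 22, 928]);
translate([1476, 420, 30]) cube([69, 22, 928]);
translate([1622, 420, 30]) cube([69, 22, 928]);
translate([1768, 420, 30]) cube([69, 22, 928]);
translate([1914, 420, 30]) cube([69, 22, 928]);
translate([2060, 420, 30]) cube([69, 22, 928]);


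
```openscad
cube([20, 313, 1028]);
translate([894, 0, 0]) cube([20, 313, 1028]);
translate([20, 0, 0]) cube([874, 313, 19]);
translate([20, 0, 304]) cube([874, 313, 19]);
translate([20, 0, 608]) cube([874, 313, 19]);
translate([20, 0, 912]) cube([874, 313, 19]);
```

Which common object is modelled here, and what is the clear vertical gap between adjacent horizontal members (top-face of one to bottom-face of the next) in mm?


A bookshelf. The clear shelf gap is 285 mm.

Two tall side panels with 4 horizontal boards between them — a bookshelf. The first two shelf undersides are at z = 0 and z = 304; with shelf thickness 19, the clear gap is 304 − 0 − 19 = 285 mm.


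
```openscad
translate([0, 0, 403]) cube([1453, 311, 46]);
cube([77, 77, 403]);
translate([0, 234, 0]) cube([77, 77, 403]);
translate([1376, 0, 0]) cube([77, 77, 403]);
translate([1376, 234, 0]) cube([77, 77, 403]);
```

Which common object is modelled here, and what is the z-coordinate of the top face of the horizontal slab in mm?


A bench. The seat-top height is 449 mm.

A long slab on four corner posts — a bench. The slab sits at z = 403 with thickness 46, so the top is 403 + 46 = 449 mm.


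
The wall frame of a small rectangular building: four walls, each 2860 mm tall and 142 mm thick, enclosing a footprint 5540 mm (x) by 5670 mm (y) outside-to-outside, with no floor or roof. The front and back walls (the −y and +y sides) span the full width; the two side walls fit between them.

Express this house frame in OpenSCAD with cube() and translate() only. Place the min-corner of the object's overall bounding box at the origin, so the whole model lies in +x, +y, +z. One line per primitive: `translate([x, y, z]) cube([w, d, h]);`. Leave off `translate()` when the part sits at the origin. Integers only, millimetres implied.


cube([5540, 142, 2860]);
translate([0, 5528, 0]) cube([5540, 142, 2860]);
translate([0, 142, 0]) cube([142, 5386, 2860]);
translate([5398, 142, 0]) cube([142, 5386, 2860]);


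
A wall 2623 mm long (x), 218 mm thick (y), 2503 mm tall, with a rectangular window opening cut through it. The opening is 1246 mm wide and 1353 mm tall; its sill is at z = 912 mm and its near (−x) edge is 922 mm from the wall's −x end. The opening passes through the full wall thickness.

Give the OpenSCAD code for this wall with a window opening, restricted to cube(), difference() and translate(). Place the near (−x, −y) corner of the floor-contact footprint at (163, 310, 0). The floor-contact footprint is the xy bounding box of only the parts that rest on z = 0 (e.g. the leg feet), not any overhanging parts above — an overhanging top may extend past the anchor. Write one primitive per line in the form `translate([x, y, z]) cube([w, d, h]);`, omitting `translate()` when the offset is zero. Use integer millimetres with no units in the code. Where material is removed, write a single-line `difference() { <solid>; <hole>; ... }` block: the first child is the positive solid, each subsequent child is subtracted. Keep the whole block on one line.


difference() { translate([163, 310, 0]) cube([2623, 218, 2503]); translate([1085, 310, 912]) cube([1246, 218, 1353]); }


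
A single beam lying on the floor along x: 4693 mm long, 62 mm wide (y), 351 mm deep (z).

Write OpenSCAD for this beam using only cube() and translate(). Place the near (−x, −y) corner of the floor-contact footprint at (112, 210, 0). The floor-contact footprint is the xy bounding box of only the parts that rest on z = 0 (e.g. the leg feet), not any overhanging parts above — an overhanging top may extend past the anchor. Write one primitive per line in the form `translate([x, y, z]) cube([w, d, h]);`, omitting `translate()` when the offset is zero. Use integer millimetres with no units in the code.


translate([112, 210, 0]) cube([4693, 62, 351]);


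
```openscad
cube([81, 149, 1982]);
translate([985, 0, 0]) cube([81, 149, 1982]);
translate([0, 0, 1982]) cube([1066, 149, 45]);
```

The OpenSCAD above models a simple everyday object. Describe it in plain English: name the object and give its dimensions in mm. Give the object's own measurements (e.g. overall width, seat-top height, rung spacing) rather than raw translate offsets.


A door frame. The clear opening is 904 mm wide and 1982 mm high. Two 81 mm wide jambs, 149 mm deep, stand either side of the opening from the floor to the top of the opening. A 45 mm thick head sits across the top of both jambs, spanning the full outside width of the frame.


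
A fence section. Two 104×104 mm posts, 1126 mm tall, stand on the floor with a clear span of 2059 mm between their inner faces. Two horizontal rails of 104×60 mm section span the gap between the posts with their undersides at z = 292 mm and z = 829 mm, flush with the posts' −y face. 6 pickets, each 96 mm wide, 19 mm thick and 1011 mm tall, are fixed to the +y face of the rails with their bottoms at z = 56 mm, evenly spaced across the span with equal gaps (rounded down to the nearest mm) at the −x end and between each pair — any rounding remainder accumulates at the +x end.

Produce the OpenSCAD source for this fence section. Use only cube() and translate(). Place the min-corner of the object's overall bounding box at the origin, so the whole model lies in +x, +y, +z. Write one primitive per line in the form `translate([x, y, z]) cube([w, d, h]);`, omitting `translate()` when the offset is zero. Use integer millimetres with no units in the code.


cube([104, 104, 1126]);
translate([2163, 0, 0]) cube([104, 104, 1126]);
translate([104, 0, 292]) cube([2059, 104, 60]);
translate([104, 0, 829]) cube([2059, 104, 60]);
translate([315, 104, 56]) cube([96, 19, 1011]);
translate([622, 104, 56]) cube([96, 19, 1011]);
translate([929, 104, 56]) cube([96, 19, 1011]);
translate([1236, 104, 56]) cube([96, 19, 1011]);
translate([1543, 104, 56]) cube([96, 19, 1011]);
translate([1850, 104, 56]) cube([96, 19, 1011]);


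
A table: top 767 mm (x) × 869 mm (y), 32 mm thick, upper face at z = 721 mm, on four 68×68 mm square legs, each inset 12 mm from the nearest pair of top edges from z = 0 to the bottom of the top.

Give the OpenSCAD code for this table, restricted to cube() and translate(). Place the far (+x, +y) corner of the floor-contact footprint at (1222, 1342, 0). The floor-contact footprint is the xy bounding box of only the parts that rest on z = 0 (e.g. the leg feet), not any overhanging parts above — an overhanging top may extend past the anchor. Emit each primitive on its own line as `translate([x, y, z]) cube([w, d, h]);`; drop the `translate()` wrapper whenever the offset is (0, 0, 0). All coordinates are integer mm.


translate([467, 485, 689]) cube([767, 869, 32]);
translate([479, 497, 0]) cube([68, 68, 689]);
translate([1154, 497, 0]) cube([68, 68, 689]);
translate([479, 1274, 0]) cube([68, 68, 689]);
translate([1154, 1274, 0]) cube([68, 68, 689]);


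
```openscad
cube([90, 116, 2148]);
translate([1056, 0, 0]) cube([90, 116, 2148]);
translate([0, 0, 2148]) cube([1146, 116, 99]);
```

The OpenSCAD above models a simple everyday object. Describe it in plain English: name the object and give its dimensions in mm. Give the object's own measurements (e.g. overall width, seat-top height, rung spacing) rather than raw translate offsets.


A door frame. The clear opening is 966 mm wide and 2148 mm high. Two 90 mm wide jambs, 116 mm deep, stand either side of the opening from the floor to the top of the opening. A 99 mm thick head sits across the top of both jambs, spanning the full outside width of the frame.


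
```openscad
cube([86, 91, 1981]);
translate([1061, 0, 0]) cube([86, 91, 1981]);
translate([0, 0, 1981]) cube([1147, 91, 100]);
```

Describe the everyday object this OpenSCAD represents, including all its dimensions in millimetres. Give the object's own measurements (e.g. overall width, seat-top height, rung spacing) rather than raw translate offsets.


A door frame. The clear opening is 975 mm wide and 1981 mm high. Two 86 mm wide jambs, 91 mm deep, stand either side of the opening from the floor to the top of the opening. A 100 mm thick head sits across the top of both jambs, spanning the full outside width of the frame.


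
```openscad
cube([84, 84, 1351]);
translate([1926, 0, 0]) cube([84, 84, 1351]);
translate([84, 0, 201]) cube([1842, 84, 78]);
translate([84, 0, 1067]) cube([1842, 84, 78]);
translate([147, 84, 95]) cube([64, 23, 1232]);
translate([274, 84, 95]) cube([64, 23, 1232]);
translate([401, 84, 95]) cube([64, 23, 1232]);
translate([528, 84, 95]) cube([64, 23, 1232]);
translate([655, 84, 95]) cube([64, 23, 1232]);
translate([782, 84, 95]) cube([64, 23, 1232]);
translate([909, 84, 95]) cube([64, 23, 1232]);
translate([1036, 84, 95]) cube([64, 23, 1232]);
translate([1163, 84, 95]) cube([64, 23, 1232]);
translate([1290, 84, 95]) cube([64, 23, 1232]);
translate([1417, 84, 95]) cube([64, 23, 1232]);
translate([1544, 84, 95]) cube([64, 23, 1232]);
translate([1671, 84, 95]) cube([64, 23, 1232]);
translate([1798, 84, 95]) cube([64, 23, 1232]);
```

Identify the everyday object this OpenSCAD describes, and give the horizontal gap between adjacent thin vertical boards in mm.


A fence section. The picket gap is 63 mm.

Two posts, two rails, 14 pickets — a fence section. Span 1842 mm holds 14 pickets of 64 mm with 15 equal gaps: ⌊(1842 − 14·64) / 15⌋ = 63 mm.


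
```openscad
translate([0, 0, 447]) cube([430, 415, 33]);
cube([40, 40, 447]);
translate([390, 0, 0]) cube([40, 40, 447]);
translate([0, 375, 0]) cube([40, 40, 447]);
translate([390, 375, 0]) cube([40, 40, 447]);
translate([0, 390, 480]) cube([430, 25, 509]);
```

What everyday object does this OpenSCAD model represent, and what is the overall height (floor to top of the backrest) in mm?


A chair. The overall height is 989 mm.

A slab on four corner posts with a tall panel at the back — a chair. The seat slab sits at z = 447 with thickness 33, and the 509 mm backrest starts at the seat top, so the overall height is 447 + 33 + 509 = 989 mm.


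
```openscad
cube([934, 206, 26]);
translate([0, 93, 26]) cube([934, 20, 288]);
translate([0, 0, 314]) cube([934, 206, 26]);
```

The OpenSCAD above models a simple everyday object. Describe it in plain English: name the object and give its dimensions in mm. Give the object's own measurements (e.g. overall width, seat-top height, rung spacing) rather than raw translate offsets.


An I-beam lying along x, 934 mm long. Overall section height 340 mm. Two flanges 206 mm wide (y) and 26 mm thick, one on the floor and one at the top; a web 20 mm thick runs between them, centred on the flange width.


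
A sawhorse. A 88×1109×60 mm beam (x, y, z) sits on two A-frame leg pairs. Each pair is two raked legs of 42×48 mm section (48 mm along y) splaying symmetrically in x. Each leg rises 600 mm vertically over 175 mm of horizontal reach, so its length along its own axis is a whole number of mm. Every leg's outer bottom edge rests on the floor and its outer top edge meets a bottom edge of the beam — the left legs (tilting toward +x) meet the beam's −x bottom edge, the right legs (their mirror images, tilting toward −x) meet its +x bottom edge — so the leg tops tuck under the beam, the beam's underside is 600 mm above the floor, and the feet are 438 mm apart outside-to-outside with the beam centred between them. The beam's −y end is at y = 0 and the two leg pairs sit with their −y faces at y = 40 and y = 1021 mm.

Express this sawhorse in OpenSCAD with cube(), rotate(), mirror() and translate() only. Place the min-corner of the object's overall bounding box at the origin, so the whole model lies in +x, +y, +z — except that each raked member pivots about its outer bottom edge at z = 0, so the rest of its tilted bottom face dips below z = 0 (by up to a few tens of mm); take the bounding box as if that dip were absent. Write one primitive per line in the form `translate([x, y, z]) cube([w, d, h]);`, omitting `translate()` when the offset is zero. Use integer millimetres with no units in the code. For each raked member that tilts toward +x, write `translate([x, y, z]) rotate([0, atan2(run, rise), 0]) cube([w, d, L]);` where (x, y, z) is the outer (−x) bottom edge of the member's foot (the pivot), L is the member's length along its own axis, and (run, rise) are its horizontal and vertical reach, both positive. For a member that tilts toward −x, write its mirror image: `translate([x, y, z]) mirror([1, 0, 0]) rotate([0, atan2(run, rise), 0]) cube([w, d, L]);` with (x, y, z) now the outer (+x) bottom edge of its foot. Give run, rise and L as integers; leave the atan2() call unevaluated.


// leg length = √(175² + 600²) = 625
// right-leg outer foot x = 2·175 + 88 = 438
// beam min-corner = (175, 0, 600)
translate([175, 0, 600]) cube([88, 1109, 60]);
translate([0, 40, 0]) rotate([0, atan2(175, 600), 0]) cube([42, 48, 625]);
translate([438, 40, 0]) mirror([1, 0, 0]) rotate([0, atan2(175, 600), 0]) cube([42, 48, 625]);
translate([0, 1021, 0]) rotate([0, atan2(175, 600), 0]) cube([42, 48, 625]);
translate([438, 1021, 0]) mirror([1, 0, 0]) rotate([0, atan2(175, 600), 0]) cube([42, 48, 625]);


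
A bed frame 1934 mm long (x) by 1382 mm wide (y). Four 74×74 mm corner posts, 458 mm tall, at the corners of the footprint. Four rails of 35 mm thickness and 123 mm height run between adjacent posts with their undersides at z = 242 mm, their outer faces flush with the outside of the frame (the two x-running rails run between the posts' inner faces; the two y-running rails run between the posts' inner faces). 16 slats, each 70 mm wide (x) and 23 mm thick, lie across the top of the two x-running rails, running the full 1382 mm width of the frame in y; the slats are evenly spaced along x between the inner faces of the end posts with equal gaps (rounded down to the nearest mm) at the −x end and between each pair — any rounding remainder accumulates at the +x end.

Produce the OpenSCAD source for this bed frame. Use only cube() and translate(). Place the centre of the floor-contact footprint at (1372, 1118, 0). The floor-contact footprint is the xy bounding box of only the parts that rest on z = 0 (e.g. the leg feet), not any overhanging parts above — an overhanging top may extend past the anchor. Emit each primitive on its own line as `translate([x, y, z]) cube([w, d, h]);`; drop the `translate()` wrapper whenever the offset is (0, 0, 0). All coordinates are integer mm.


translate([405, 427, 0]) cube([74, 74, 458]);
translate([405, 1735, 0]) cube([74, 74, 458]);
translate([2265, 427, 0]) cube([74, 74, 458]);
translate([2265, 1735, 0]) cube([74, 74, 458]);
translate([479, 427, 242]) cube([1786, 35, 123]);
translate([479, 1774, 242]) cube([1786, 35, 123]);
translate([405, 501, 242]) cube([35, 1234, 123]);
translate([2304, 501, 242]) cube([35, 1234, 123]);
translate([518, 427, 365]) cube([70, 1382, 23]);
translate([627, 427, 365]) cube([70, 1382, 23]);
translate([736, 427, 365]) cube([70, 1382, 23]);
translate([845, 427, 365]) cube([70, 1382, 23]);
translate([954, 427, 365]) cube([70, 1382, 23]);
translate([1063, 427, 365]) cube([70, 1382, 23]);
translate([1172, 427, 365]) cube([70, 1382, 23]);
translate([1281, 427, 365]) cube([70, 1382, 23]);
translate([1390, 427, 365]) cube([70, 1382, 23]);
translate([1499, 427, 365]) cube([70, 1382, 23]);
translate([1608, 427, 365]) cube([70, 1382, 23]);
translate([1717, 427, 365]) cube([70, 1382, 23]);
translate([1826, 427, 365]) cube([70, 1382, 23]);
translate([1935, 427, 365]) cube([70, 1382, 23]);
translate([2044, 427, 365]) cube([70, 1382, 23]);
translate([2153, 427, 365]) cube([70, 1382, 23]);


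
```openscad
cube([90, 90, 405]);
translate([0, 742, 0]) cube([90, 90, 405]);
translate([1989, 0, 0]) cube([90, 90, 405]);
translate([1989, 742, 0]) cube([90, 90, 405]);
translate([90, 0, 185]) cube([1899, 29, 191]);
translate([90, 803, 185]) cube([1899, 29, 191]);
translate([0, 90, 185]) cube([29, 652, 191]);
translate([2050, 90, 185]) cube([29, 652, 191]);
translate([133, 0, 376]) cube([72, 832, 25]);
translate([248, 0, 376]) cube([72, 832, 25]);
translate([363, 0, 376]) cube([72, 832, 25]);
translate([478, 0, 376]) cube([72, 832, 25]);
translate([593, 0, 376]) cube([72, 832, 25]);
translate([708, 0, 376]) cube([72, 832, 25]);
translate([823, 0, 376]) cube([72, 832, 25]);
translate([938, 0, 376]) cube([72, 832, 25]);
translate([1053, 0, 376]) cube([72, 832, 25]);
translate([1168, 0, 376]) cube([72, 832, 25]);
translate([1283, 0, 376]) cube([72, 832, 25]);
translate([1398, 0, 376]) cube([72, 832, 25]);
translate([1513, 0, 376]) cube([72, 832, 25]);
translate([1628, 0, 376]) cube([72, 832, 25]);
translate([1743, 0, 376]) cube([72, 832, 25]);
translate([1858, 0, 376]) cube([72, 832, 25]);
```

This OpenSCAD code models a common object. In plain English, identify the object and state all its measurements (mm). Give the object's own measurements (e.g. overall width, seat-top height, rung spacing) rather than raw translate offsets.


A bed frame 2079 mm long (x) by 832 mm wide (y). Four 90×90 mm corner posts, 405 mm tall, at the corners of the footprint. Four rails of 29 mm thickness and 191 mm height run between adjacent posts with their undersides at z = 185 mm, their outer faces flush with the outside of the frame (the two x-running rails run between the posts' inner faces; the two y-running rails run between the posts' inner faces). 16 slats, each 72 mm wide (x) and 25 mm thick, lie across the top of the two x-running rails, running the full 832 mm width of the frame in y; along x they sit between the end posts with a 43 mm gap after the −x posts and between neighbouring slats, leaving 59 mm before the +x posts.


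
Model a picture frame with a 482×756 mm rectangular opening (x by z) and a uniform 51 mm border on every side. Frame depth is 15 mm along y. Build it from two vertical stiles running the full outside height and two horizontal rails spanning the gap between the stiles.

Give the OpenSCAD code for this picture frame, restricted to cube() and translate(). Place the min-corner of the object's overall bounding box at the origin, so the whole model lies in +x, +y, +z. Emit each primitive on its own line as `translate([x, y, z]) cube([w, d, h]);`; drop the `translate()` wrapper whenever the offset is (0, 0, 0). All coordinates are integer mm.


cube([51, 15, 858]);
translate([533, 0, 0]) cube([51, 15, 858]);
translate([51, 0, 0]) cube([482, 15, 51]);
translate([51, 0, 807]) cube([482, 15, 51]);


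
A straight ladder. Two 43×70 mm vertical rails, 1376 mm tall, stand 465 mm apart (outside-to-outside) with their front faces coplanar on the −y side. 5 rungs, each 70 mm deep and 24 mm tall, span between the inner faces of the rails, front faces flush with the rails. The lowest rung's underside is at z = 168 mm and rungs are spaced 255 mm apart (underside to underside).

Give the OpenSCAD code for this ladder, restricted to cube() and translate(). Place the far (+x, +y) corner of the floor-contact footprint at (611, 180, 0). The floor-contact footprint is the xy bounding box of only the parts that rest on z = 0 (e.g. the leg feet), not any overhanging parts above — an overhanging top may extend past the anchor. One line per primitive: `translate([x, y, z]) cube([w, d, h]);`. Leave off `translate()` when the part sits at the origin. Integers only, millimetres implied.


translate([146, 110, 0]) cube([43, 70, 1376]);
translate([568, 110, 0]) cube([43, 70, 1376]);
translate([189, 110, 168]) cube([379, 70, 24]);
translate([189, 110, 423]) cube([379, 70, 24]);
translate([189, 110, 678]) cube([379, 70, 24]);
translate([189, 110, 933]) cube([379, 70, 24]);
translate([189, 110, 1188]) cube([379, 70, 24]);


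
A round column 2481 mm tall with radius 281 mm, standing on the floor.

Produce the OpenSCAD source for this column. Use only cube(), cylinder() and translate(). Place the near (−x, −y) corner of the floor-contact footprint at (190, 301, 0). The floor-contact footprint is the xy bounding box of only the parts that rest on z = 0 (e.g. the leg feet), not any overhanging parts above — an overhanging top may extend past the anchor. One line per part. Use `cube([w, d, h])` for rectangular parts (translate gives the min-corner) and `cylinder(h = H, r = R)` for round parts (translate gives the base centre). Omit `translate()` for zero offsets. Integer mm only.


translate([471, 582, 0]) cylinder(h = 2481, r = 281);


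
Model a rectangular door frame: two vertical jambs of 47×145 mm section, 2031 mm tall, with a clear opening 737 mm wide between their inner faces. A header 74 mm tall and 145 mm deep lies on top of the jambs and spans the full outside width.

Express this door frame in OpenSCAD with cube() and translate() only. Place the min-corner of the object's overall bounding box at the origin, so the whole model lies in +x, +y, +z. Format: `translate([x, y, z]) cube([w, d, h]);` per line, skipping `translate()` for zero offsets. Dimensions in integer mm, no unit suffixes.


cube([47, 145, 2031]);
translate([784, 0, 0]) cube([47, 145, 2031]);
translate([0, 0, 2031]) cube([831, 145, 74]);


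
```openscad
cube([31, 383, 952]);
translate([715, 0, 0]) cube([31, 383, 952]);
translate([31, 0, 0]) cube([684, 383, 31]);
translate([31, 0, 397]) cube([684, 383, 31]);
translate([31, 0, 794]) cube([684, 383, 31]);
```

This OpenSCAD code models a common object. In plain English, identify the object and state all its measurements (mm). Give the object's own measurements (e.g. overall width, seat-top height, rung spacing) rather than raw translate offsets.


An open bookshelf. Two side panels, each 31 mm thick, 383 mm deep and 952 mm tall, stand 746 mm apart (outside-to-outside). Between them sit 3 shelves, each 31 mm thick and 383 mm deep, spanning the full gap between the sides. The bottom shelf rests on the floor (its underside at z = 0) and the clear gap between one shelf's top and the next shelf's underside is 366 mm.


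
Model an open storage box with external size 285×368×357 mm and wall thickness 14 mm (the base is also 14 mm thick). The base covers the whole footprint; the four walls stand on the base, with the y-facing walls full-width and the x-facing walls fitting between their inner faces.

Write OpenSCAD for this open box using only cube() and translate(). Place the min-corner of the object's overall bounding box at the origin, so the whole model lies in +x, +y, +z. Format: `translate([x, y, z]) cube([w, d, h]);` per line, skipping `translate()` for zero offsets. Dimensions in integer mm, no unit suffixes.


cube([285, 368, 14]);
translate([0, 0, 14]) cube([285, 14, 343]);
translate([0, 354, 14]) cube([285, 14, 343]);
translate([0, 14, 14]) cube([14, 340, 343]);
translate([271, 14, 14]) cube([14, 340, 343]);


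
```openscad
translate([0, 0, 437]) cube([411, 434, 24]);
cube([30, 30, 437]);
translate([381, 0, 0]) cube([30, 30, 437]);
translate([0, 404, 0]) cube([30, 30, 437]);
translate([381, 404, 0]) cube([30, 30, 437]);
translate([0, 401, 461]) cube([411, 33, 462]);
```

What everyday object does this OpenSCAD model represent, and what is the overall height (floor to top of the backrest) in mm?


A chair. The overall height is 923 mm.

A slab on four corner posts with a tall panel at the back — a chair. The seat slab sits at z = 437 with thickness 24, and the 462 mm backrest starts at the seat top, so the overall height is 437 + 24 + 462 = 923 mm.


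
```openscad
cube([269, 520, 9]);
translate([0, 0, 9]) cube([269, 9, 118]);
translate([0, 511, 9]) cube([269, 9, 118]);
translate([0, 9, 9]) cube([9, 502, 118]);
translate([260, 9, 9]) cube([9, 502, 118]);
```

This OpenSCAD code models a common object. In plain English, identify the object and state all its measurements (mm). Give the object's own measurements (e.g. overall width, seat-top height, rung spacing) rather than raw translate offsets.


An open-topped rectangular box: outside dimensions 269×520×127 mm, with a uniform wall and base thickness of 9 mm. The base is a full 269×520 slab on the floor; four walls sit on top of the base. The front and back walls (the −y and +y sides) span the full width; the two side walls fit between them.


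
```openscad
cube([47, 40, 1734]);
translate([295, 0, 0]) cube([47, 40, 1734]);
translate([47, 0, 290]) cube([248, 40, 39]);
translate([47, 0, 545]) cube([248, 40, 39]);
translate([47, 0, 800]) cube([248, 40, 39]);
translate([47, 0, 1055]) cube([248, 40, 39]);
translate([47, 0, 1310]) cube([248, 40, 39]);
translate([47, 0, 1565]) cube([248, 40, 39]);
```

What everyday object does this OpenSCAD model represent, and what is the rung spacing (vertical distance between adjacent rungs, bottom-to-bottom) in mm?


A ladder. The rung spacing is 255 mm.

Two tall 47×40 posts with 6 short bars between them — a ladder. Adjacent rungs sit at z = 290 and z = 545, so the spacing is 545 − 290 = 255 mm.


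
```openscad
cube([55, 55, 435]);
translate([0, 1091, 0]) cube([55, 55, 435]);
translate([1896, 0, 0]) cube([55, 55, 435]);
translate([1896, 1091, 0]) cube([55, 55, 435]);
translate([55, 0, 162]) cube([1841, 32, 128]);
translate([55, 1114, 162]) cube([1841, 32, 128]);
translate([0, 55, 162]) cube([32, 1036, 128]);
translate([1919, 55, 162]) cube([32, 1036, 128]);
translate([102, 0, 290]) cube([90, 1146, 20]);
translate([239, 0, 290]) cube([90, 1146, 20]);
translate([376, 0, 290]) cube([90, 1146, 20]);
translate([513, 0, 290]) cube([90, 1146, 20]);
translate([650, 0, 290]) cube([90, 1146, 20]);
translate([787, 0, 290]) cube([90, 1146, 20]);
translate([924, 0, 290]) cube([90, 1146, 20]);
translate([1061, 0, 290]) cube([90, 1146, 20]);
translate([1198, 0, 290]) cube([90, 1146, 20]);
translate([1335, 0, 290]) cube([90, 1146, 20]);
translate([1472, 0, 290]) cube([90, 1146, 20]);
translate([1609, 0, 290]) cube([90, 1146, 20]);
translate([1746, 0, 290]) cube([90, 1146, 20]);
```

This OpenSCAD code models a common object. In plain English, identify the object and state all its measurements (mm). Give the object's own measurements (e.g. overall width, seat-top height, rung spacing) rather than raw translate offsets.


A bed frame 1951 mm long (x) by 1146 mm wide (y). Four 55×55 mm corner posts, 435 mm tall, at the corners of the footprint. Four rails of 32 mm thickness and 128 mm height run between adjacent posts with their undersides at z = 162 mm, their outer faces flush with the outside of the frame (the two x-running rails run between the posts' inner faces; the two y-running rails run between the posts' inner faces). 13 slats, each 90 mm wide (x) and 20 mm thick, lie across the top of the two x-running rails, running the full 1146 mm width of the frame in y; along x they sit between the end posts with a 47 mm gap after the −x posts and between neighbouring slats, leaving 60 mm before the +x posts.
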